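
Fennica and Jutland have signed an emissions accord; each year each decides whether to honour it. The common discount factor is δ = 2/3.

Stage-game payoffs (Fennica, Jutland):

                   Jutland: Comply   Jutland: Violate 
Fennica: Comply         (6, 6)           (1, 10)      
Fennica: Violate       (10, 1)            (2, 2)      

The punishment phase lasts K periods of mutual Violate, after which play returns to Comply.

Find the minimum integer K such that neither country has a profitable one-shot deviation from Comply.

2

No profitable deviation requires (6−2)(δ+…+δ^K) ≥ 10−6, i.e. δ+…+δ^K ≥ 1 ≈ 1.0000.
With δ = 2/3, the partial sums are K=1: 0.6667, K=2: 1.1111.
K = 2 is the first length at which the sum reaches 1.0000.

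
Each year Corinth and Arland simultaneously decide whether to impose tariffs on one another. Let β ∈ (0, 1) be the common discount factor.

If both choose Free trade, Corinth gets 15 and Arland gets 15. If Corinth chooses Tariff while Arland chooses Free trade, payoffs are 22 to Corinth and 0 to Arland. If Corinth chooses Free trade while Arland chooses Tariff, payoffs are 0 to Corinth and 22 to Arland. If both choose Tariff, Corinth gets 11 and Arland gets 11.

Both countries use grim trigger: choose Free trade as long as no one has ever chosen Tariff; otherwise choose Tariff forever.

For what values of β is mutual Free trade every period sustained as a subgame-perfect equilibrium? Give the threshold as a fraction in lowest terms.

7/11

Cooperation forever yields 15 each period: 15/(1−β).
Deviating yields 22 once, then 11 forever: 22 + 11β/(1−β).
No profitable deviation requires 15/(1−β) ≥ 22 + 11β/(1−β).
Multiplying by (1−β): 15 ≥ 22(1−β) + 11β = 22 − 11β.
So 11β ≥ 7, i.e. β ≥ 7/11.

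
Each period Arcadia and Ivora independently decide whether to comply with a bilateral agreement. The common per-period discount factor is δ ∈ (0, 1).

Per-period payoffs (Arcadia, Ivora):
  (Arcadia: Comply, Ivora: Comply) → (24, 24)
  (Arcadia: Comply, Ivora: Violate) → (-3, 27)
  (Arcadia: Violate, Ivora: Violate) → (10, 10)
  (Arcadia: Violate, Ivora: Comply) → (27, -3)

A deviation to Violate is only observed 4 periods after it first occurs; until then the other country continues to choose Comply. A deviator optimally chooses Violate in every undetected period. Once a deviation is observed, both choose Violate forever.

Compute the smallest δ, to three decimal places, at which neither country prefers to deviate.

Deviating for the 4 undetected periods gains 27−24 = 3 per period over cooperation, then loses 24−10 = 14 per period forever once punishment starts.
Gain: 3(1 + δ + … + δ^3); loss: 14·δ^4/(1−δ).
No profitable deviation ⇔ 3(1−δ^4) ≤ 14·δ^4, i.e. δ^4 ≥ 3/(3+14) = 3/17.
Hence δ ≥ (3/17)^(1/4) ≈ 0.648.

0.648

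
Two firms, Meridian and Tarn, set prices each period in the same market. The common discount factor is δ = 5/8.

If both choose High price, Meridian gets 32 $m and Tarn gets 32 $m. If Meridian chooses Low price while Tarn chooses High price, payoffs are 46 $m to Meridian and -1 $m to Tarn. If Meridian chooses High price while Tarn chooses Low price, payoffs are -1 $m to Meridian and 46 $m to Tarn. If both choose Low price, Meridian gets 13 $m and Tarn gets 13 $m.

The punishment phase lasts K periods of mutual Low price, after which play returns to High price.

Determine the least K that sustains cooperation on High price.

IC: δ(1−δ^K)/(1−δ) ≥ (46−32)/(32−13) = 14/19.
With δ = 5/8: need 1 − δ^K ≥ 14/19·(1−5/8)/(5/8), i.e. δ^K ≤ 0.5579.
Since (5/8)^1 = 0.6250 and (5/8)^2 = 0.3906, the smallest such K is 2.

2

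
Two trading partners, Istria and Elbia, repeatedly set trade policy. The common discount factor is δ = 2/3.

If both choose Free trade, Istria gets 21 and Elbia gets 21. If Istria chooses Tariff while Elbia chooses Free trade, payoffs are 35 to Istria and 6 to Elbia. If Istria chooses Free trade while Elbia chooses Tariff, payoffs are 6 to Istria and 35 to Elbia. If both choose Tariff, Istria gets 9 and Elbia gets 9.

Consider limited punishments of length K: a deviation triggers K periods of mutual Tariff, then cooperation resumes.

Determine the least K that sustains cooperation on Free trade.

Need Σ_{k=1}^{K} δ^k ≥ (35−21)/(21−9) = 1.1667 at δ = 2/3.
At K = 2 the sum is 1.1111 < 1.1667; at K = 3 it is 1.4074 ≥ 1.1667.
So the minimum punishment length is K = 3.

3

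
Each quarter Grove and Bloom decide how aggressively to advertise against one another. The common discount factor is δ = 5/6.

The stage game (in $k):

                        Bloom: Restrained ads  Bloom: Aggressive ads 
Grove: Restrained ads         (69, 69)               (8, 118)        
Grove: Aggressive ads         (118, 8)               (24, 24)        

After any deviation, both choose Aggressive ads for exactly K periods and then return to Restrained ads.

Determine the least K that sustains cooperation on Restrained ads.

2

Need Σ_{k=1}^{K} δ^k ≥ (118−69)/(69−24) = 1.0889 at δ = 5/6.
At K = 1 the sum is 0.8333 < 1.0889; at K = 2 it is 1.5278 ≥ 1.0889.
So the minimum punishment length is K = 2.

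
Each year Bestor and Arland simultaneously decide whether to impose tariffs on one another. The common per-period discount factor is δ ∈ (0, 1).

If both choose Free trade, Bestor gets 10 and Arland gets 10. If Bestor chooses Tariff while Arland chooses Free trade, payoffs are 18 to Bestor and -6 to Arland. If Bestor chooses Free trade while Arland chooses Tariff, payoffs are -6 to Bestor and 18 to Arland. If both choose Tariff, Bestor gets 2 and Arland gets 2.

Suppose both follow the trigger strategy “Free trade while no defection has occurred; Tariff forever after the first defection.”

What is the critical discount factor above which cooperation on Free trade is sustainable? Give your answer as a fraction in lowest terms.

1/2

One-period gain from deviating is 18 − 10 = 8. The loss is 10 − 2 = 8 in every subsequent period, with present value 8·δ/(1−δ).
Deviation is unprofitable when 8·δ/(1−δ) ≥ 8, i.e. δ/(1−δ) ≥ 1.
Equivalently δ ≥ 8/(8+8) = 1/2.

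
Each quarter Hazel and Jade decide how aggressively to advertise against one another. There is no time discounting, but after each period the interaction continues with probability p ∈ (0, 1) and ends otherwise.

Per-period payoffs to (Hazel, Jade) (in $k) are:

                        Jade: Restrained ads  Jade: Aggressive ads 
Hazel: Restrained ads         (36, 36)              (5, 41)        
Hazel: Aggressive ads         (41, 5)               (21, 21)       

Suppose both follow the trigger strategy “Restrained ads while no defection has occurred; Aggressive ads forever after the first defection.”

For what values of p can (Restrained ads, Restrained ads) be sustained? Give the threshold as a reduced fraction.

1/4

Expected cooperation value is 36 + p·36 + p²·36 + … = 36/(1−p); deviation gives 41 + p·21/(1−p).
36 ≥ 41(1−p) + 21p ⇒ 20p ≥ 5 ⇒ p ≥ 5/20 = 1/4.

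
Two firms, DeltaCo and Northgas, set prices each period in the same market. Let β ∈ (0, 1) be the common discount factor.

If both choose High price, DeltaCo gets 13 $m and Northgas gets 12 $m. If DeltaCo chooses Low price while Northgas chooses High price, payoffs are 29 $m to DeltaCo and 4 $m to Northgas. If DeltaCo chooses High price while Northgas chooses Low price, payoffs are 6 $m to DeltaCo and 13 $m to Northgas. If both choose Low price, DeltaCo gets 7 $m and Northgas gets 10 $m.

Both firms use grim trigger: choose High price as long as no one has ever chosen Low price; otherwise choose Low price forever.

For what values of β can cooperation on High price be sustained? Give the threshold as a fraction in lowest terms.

8/11

DeltaCo: cooperation gives 13 each period; deviation gives 29 once then 7 forever.
  13/(1−β) ≥ 29 + 7β/(1−β) ⇒ β ≥ 16/22 = 8/11.
Northgas: cooperation gives 12 each period; deviation gives 13 once then 10 forever.
  β ≥ 1/3.
Both must hold, so the binding constraint is DeltaCo's: β ≥ 8/11.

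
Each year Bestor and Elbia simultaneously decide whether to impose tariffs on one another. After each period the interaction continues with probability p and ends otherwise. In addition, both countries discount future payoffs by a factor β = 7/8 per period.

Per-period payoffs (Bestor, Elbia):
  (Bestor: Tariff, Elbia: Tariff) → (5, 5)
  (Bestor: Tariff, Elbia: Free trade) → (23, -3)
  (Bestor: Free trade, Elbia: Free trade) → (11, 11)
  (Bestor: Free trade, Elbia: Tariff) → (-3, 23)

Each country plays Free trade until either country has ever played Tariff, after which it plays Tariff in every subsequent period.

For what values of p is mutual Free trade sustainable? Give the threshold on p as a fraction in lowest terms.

With continuation probability p and discount β, the effective per-period discount factor is βp.
Grim-trigger IC: βp ≥ (23−11)/(23−5) = 2/3.
So p ≥ (2/3)/(7/8) = 16/21.

16/21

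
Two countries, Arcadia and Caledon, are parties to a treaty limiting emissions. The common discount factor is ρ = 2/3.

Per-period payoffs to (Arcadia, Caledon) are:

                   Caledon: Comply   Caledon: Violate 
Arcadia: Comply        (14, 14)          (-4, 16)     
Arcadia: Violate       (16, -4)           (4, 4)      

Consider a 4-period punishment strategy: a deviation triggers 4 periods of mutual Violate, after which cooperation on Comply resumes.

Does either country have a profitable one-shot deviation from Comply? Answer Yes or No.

IC: ρ+…+ρ^4 ≥ (16−14)/(14−4) = 1/5.
At ρ = 2/3: partial sum = 1.6049 ≥ 0.2000. Cooperation sustainable.

No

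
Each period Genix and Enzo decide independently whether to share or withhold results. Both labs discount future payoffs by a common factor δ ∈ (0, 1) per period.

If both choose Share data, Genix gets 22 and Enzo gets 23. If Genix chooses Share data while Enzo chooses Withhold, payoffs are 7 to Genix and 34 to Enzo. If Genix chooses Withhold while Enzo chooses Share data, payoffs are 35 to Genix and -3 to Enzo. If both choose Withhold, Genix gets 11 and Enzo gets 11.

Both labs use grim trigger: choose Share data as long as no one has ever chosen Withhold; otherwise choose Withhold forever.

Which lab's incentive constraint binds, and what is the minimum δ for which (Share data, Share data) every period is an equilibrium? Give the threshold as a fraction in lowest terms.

Genix; δ ≥ 13/24

Genix's threshold: (35−22)/(35−11) = 13/24.
Enzo's threshold: (34−23)/(34−11) = 11/23.
13/24 > 11/23, so Genix binds and δ* = 13/24.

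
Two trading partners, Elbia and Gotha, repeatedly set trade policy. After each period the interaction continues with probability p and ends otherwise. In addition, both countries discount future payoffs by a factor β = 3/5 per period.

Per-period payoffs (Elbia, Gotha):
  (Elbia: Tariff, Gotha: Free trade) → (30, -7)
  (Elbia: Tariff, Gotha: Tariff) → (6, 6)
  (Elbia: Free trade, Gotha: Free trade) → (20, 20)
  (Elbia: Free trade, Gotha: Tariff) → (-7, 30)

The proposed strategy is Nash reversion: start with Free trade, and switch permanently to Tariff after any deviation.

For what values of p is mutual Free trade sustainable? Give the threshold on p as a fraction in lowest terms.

25/36

Expected continuation weight on next period's payoff is β·p = 3/5·p, which plays the role of the discount factor.
Cooperation requires 3/5·p ≥ (30−20)/(30−6) = 5/12, hence p ≥ 25/36.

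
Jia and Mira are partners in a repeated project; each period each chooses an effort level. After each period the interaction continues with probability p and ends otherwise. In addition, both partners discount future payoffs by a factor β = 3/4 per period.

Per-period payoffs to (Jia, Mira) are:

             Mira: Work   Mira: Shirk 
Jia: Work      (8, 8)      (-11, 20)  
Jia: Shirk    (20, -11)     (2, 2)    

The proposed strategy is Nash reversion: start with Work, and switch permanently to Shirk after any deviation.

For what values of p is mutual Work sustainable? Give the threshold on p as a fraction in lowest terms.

Expected continuation weight on next period's payoff is β·p = 3/4·p, which plays the role of the discount factor.
Cooperation requires 3/4·p ≥ (20−8)/(20−2) = 2/3, hence p ≥ 8/9.

8/9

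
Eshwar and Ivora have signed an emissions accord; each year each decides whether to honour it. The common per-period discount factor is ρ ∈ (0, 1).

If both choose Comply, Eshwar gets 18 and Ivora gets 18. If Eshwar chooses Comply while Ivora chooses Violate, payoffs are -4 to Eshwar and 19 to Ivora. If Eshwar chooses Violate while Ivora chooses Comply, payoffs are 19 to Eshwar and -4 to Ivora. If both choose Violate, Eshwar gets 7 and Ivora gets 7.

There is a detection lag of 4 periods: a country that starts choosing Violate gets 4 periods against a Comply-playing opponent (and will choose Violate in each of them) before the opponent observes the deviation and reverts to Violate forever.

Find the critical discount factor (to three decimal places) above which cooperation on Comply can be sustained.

A deviator earns 19 for 4 periods, then 7 forever; cooperating earns 18 forever. Multiplying the IC by (1−ρ):
18 ≥ 19(1−ρ^4) + 7ρ^4, so 12·ρ^4 ≥ 1 and ρ^4 ≥ 1/12.
ρ ≥ (1/12)^(1/4) ≈ 0.537.

0.537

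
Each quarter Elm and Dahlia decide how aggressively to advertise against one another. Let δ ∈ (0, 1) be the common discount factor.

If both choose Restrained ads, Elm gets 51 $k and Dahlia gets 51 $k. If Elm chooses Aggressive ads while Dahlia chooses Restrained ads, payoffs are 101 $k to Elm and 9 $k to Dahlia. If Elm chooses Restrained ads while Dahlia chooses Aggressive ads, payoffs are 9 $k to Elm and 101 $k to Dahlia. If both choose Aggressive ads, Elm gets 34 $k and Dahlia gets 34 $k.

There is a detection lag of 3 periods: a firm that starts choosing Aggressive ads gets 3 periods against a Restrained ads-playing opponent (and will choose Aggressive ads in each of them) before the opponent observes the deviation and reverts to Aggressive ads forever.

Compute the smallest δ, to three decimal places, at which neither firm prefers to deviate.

0.907

The best deviation is to choose Aggressive ads for all 3 undetected periods, earning 101 each, then 34 forever once detected.
Deviation value: 101(1−δ^3)/(1−δ) + 34δ^3/(1−δ); cooperation value: 51/(1−δ).
IC: 51 ≥ 101(1−δ^3) + 34δ^3 = 101 − 67δ^3.
So δ^3 ≥ 50/67, giving δ ≥ (50/67)^(1/3) ≈ 0.907.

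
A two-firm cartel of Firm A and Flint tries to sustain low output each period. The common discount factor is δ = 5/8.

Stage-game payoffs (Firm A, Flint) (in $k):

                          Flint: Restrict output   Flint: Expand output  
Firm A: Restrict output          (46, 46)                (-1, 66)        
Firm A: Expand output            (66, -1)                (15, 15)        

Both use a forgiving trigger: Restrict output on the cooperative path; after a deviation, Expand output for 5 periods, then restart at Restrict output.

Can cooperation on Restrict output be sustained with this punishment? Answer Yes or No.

A one-shot deviation gives 66 now, then 15 for 5 periods, then back to 46.
Gain from deviating: (66−46) today; loss: (46−15) in each of the next 5 periods.
No-deviation condition: (46−15)(δ+…+δ^5) ≥ 66−46, i.e. δ+…+δ^5 ≥ 20/31.
At δ = 5/8: δ+…+δ^5 = 1.5077 ≥ 0.6452.
So cooperation is sustainable.

Yes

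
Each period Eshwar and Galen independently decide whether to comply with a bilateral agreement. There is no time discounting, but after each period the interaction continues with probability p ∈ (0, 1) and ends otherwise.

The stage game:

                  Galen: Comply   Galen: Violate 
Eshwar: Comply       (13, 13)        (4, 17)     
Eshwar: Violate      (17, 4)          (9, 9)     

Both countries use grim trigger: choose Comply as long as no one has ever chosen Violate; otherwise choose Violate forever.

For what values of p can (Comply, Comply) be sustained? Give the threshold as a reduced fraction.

1/2

Expected cooperation value is 13 + p·13 + p²·13 + … = 13/(1−p); deviation gives 17 + p·9/(1−p).
13 ≥ 17(1−p) + 9p ⇒ 8p ≥ 4 ⇒ p ≥ 4/8 = 1/2.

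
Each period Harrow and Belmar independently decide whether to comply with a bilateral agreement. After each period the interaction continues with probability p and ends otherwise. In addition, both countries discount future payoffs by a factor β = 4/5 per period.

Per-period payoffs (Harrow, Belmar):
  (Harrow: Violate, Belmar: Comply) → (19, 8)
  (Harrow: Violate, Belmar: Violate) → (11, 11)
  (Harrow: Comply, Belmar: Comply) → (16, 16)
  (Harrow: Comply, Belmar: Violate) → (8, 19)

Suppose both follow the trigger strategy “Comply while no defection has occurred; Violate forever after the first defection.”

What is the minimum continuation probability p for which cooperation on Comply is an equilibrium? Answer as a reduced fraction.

With continuation probability p and discount β, the effective per-period discount factor is βp.
Grim-trigger IC: βp ≥ (19−16)/(19−11) = 3/8.
So p ≥ (3/8)/(4/5) = 15/32.

15/32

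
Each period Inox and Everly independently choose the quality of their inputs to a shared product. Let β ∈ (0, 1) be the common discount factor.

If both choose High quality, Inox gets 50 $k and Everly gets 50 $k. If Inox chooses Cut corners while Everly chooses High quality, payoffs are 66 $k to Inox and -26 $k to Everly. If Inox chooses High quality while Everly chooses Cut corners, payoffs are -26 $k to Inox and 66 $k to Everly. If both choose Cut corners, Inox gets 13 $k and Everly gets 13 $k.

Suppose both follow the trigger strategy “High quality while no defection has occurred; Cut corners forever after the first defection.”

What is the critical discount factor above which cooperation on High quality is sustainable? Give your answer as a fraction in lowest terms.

Cooperation forever yields 50 each period: 50/(1−β).
Deviating yields 66 once, then 13 forever: 66 + 13β/(1−β).
No profitable deviation requires 50/(1−β) ≥ 66 + 13β/(1−β).
Multiplying by (1−β): 50 ≥ 66(1−β) + 13β = 66 − 53β.
So 53β ≥ 16, i.e. β ≥ 16/53.

16/53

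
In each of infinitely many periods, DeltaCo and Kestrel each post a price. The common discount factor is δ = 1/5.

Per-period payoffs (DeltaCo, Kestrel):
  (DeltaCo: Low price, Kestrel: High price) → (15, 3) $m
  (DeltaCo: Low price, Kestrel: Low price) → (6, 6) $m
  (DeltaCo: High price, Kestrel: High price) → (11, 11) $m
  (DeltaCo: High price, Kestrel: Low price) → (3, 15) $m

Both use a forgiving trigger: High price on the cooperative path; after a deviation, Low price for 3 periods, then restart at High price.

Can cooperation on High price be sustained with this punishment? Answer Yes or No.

No

A one-shot deviation gives 15 now, then 6 for 3 periods, then back to 11.
Gain from deviating: (15−11) today; loss: (11−6) in each of the next 3 periods.
No-deviation condition: (11−6)(δ+…+δ^3) ≥ 15−11, i.e. δ+…+δ^3 ≥ 4/5.
At δ = 1/5: δ+…+δ^3 = 0.2480 < 0.8000.
So cooperation is not sustainable.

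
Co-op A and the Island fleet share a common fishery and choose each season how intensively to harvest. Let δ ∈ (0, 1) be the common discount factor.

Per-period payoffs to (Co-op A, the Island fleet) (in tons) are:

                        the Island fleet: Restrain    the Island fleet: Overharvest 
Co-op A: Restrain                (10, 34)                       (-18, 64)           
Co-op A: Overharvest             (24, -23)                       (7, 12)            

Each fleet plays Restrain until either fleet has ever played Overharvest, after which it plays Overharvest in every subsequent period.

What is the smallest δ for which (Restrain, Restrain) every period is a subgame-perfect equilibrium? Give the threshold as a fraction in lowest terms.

For Co-op A: deviation gain 24−10 = 14, per-period punishment loss 10−7 = 3. IC gives δ ≥ 14/17.
For the Island fleet: gain 30, loss 22 per period, so δ ≥ 30/52 = 15/26.
The tighter constraint is Co-op A's, so cooperation needs δ ≥ 14/17.

14/17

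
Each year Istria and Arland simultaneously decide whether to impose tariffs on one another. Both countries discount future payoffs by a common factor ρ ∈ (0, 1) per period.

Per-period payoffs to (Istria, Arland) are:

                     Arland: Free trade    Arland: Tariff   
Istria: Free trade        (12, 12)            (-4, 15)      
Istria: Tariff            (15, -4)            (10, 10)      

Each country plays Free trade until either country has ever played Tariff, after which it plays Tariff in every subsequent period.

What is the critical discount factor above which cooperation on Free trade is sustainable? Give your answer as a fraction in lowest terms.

3/5

Under grim trigger the critical discount factor is (T−C)/(T−P) with T = 15, C = 12, P = 10.
ρ* = (15−12)/(15−10) = 3/5.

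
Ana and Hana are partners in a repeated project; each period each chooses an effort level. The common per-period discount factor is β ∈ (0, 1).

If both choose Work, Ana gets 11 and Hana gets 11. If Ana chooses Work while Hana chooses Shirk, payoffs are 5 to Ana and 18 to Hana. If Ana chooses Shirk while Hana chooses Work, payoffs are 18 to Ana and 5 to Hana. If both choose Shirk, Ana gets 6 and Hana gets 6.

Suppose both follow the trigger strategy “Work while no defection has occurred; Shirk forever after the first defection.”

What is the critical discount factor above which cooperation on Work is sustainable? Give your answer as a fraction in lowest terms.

7/12

Cooperation forever yields 11 each period: 11/(1−β).
Deviating yields 18 once, then 6 forever: 18 + 6β/(1−β).
No profitable deviation requires 11/(1−β) ≥ 18 + 6β/(1−β).
Multiplying by (1−β): 11 ≥ 18(1−β) + 6β = 18 − 12β.
So 12β ≥ 7, i.e. β ≥ 7/12.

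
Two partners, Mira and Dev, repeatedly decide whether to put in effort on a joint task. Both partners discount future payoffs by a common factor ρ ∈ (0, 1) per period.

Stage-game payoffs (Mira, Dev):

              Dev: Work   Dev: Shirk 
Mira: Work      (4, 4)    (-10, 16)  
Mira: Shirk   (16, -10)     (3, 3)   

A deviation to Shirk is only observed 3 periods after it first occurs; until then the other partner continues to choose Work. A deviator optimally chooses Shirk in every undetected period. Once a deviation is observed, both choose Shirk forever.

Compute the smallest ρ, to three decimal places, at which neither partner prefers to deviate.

0.974

Deviating for the 3 undetected periods gains 16−4 = 12 per period over cooperation, then loses 4−3 = 1 per period forever once punishment starts.
Gain: 12(1 + ρ + … + ρ^2); loss: 1·ρ^3/(1−ρ).
No profitable deviation ⇔ 12(1−ρ^3) ≤ 1·ρ^3, i.e. ρ^3 ≥ 12/(12+1) = 12/13.
Hence ρ ≥ (12/13)^(1/3) ≈ 0.974.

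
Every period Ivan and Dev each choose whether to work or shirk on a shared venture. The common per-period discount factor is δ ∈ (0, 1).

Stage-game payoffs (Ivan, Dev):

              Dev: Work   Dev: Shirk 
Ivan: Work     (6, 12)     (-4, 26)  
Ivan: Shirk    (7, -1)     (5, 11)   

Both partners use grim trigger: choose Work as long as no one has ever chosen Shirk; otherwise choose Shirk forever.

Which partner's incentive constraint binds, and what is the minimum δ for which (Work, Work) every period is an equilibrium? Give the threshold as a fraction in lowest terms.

Dev; δ ≥ 14/15

Ivan's threshold: (7−6)/(7−5) = 1/2.
Dev's threshold: (26−12)/(26−11) = 14/15.
1/2 < 14/15, so Dev binds and δ* = 14/15.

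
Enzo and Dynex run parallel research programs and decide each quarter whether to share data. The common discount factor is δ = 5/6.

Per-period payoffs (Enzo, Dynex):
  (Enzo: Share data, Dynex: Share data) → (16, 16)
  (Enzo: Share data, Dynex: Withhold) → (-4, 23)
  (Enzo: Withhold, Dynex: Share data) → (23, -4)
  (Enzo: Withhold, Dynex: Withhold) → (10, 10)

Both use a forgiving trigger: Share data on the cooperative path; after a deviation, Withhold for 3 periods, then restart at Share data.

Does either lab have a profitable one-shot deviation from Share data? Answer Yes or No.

No

Comparing payoff streams over the 4 periods until play realigns: cooperate → 16(1+δ+…+δ^3); deviate → 23 + 10(δ+…+δ^3).
Cooperation is sustained iff (16−10)(δ+…+δ^3) ≥ 23−16.
δ+…+δ^3 = 5/6·(1−(5/6)^3)/(1−5/6) = 2.1065, and (23−16)/(16−10) = 1.1667.
2.1065 ≥ 1.1667, so cooperation is sustainable.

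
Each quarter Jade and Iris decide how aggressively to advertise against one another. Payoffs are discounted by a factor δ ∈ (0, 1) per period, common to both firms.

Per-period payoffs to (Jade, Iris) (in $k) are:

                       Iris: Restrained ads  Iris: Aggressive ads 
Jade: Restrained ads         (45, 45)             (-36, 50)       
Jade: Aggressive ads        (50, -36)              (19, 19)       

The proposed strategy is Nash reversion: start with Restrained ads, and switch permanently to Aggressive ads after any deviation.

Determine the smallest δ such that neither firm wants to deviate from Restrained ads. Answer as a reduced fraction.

45/(1−δ) ≥ 50 + 19δ/(1−δ)
45 ≥ 50 − 31δ
δ ≥ 5/31.

5/31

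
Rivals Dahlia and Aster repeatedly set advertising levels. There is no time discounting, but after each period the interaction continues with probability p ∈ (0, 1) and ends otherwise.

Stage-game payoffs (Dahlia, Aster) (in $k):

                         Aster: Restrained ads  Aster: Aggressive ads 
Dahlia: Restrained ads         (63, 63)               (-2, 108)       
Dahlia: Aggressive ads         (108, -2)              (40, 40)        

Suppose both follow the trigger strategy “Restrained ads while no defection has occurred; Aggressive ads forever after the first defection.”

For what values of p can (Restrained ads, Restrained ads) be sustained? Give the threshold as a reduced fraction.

45/68

With no time discounting, the continuation probability p plays the role of the discount factor.
Grim-trigger IC: 63/(1−p) ≥ 108 + 40p/(1−p) ⇒ p ≥ (108−63)/(108−40) = 45/68.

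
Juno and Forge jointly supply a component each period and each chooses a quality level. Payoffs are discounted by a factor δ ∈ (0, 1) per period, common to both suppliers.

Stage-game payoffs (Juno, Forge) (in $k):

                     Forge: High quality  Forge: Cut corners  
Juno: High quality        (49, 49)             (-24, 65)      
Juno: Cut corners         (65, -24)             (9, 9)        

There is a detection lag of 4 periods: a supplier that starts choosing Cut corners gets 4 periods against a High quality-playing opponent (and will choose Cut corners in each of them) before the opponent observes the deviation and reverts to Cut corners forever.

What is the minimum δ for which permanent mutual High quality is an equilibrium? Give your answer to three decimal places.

0.731

Deviating for the 4 undetected periods gains 65−49 = 16 per period over cooperation, then loses 49−9 = 40 per period forever once punishment starts.
Gain: 16(1 + δ + … + δ^3); loss: 40·δ^4/(1−δ).
No profitable deviation ⇔ 16(1−δ^4) ≤ 40·δ^4, i.e. δ^4 ≥ 16/(16+40) = 2/7.
Hence δ ≥ (2/7)^(1/4) ≈ 0.731.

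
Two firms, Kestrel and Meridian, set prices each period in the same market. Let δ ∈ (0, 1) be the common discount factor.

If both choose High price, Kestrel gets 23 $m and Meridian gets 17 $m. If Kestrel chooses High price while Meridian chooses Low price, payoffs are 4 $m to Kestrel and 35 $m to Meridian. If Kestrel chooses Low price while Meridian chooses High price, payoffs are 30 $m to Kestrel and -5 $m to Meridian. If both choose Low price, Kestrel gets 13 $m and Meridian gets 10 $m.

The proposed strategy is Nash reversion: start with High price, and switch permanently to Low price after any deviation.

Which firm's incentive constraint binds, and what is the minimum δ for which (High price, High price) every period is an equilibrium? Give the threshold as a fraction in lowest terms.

Meridian; δ ≥ 18/25

For Kestrel: deviation gain 30−23 = 7, per-period punishment loss 23−13 = 10. IC gives δ ≥ 7/17.
For Meridian: gain 18, loss 7 per period, so δ ≥ 18/25.
The tighter constraint is Meridian's, so cooperation needs δ ≥ 18/25.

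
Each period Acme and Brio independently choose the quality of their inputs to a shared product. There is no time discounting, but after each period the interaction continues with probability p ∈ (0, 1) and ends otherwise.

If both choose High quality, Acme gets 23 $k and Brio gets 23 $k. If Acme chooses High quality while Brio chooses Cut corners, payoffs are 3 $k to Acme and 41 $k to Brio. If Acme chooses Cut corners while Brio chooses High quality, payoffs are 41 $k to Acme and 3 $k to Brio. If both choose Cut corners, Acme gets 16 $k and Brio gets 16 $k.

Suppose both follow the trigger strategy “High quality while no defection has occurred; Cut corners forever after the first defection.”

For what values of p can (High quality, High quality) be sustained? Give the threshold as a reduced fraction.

Expected cooperation value is 23 + p·23 + p²·23 + … = 23/(1−p); deviation gives 41 + p·16/(1−p).
23 ≥ 41(1−p) + 16p ⇒ 25p ≥ 18 ⇒ p ≥ 18/25.

18/25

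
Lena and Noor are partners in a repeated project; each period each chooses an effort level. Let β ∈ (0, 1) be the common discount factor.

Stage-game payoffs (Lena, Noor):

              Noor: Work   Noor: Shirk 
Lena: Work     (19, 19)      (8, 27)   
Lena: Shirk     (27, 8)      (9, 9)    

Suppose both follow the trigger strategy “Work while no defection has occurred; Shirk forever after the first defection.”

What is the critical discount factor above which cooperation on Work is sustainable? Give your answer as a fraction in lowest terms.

4/9

Under grim trigger the critical discount factor is (T−C)/(T−P) with T = 27, C = 19, P = 9.
β* = (27−19)/(27−9) = 8/18 = 4/9.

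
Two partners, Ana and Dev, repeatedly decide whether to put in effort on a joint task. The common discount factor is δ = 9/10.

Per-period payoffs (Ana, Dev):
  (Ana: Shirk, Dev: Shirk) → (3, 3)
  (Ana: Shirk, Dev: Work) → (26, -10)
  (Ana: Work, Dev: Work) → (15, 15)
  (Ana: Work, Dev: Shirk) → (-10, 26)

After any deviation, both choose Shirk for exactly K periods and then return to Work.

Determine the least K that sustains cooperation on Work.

Need Σ_{k=1}^{K} δ^k ≥ (26−15)/(15−3) = 0.9167 at δ = 9/10.
At K = 1 the sum is 0.9000 < 0.9167; at K = 2 it is 1.7100 ≥ 0.9167.
So the minimum punishment length is K = 2.

2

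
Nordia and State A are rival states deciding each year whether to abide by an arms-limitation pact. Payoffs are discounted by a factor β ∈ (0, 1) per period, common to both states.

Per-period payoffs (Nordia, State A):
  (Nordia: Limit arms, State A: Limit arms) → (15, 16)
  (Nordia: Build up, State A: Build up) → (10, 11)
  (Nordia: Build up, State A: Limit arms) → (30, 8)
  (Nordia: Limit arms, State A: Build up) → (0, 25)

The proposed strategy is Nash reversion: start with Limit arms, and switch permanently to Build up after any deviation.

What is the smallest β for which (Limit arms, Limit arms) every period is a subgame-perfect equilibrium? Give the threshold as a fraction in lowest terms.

Nordia: cooperation gives 15 each period; deviation gives 30 once then 10 forever.
  15/(1−β) ≥ 30 + 10β/(1−β) ⇒ β ≥ 15/20 = 3/4.
State A: cooperation gives 16 each period; deviation gives 25 once then 11 forever.
  β ≥ 9/14.
Both must hold, so the binding constraint is Nordia's: β ≥ 3/4.

3/4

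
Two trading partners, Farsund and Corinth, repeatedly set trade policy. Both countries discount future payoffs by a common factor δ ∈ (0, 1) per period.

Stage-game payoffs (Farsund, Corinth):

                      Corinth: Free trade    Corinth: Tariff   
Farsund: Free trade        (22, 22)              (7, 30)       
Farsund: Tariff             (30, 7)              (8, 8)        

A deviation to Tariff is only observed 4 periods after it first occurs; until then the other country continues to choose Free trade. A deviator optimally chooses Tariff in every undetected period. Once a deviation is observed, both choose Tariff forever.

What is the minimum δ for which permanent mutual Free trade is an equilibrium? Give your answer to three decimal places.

0.777

The best deviation is to choose Tariff for all 4 undetected periods, earning 30 each, then 8 forever once detected.
Deviation value: 30(1−δ^4)/(1−δ) + 8δ^4/(1−δ); cooperation value: 22/(1−δ).
IC: 22 ≥ 30(1−δ^4) + 8δ^4 = 30 − 22δ^4.
So δ^4 ≥ 8/22 = 4/11, giving δ ≥ (4/11)^(1/4) ≈ 0.777.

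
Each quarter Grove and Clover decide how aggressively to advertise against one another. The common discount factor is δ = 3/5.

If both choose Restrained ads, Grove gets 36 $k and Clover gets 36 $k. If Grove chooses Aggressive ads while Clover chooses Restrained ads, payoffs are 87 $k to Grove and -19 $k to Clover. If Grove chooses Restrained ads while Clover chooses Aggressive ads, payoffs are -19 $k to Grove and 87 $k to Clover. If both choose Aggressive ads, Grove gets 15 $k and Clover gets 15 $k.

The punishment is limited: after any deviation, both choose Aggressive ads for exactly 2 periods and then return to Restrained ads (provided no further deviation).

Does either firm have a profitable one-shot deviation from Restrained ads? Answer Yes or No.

Comparing payoff streams over the 3 periods until play realigns: cooperate → 36(1+δ+…+δ^2); deviate → 87 + 15(δ+…+δ^2).
Cooperation is sustained iff (36−15)(δ+…+δ^2) ≥ 87−36.
δ+…+δ^2 = 3/5·(1−(3/5)^2)/(1−3/5) = 0.9600, and (87−36)/(36−15) = 2.4286.
0.9600 < 2.4286, so cooperation is not sustainable.

Yes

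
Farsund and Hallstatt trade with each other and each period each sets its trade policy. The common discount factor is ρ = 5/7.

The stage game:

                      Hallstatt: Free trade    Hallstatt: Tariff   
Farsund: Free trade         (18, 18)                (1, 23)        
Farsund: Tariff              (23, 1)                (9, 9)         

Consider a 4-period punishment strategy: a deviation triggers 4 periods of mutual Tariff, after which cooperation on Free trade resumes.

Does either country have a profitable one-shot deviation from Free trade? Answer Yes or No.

No

Comparing payoff streams over the 5 periods until play realigns: cooperate → 18(1+ρ+…+ρ^4); deviate → 23 + 9(ρ+…+ρ^4).
Cooperation is sustained iff (18−9)(ρ+…+ρ^4) ≥ 23−18.
ρ+…+ρ^4 = 5/7·(1−(5/7)^4)/(1−5/7) = 1.8492, and (23−18)/(18−9) = 0.5556.
1.8492 ≥ 0.5556, so cooperation is sustainable.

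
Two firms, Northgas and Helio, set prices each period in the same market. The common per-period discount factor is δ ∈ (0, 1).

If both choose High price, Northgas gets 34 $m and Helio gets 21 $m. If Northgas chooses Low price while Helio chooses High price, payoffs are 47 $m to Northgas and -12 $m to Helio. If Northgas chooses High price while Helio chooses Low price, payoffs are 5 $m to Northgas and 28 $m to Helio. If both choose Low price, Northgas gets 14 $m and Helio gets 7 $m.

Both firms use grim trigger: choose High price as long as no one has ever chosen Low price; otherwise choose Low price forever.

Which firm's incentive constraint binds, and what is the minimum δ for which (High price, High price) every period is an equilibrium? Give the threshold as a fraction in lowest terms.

Northgas; δ ≥ 13/33

For Northgas: deviation gain 47−34 = 13, per-period punishment loss 34−14 = 20. IC gives δ ≥ 13/33.
For Helio: gain 7, loss 14 per period, so δ ≥ 7/21 = 1/3.
The tighter constraint is Northgas's, so cooperation needs δ ≥ 13/33.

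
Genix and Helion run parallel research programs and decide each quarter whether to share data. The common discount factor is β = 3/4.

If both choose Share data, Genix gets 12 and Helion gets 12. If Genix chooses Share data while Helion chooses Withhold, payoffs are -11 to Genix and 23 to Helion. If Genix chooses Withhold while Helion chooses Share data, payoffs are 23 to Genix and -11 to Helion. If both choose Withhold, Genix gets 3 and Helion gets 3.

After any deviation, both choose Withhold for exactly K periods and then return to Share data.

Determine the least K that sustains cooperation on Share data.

2

IC: β(1−β^K)/(1−β) ≥ (23−12)/(12−3) = 11/9.
With β = 3/4: need 1 − β^K ≥ 11/9·(1−3/4)/(3/4), i.e. β^K ≤ 0.5926.
Since (3/4)^1 = 0.7500 and (3/4)^2 = 0.5625, the smallest such K is 2.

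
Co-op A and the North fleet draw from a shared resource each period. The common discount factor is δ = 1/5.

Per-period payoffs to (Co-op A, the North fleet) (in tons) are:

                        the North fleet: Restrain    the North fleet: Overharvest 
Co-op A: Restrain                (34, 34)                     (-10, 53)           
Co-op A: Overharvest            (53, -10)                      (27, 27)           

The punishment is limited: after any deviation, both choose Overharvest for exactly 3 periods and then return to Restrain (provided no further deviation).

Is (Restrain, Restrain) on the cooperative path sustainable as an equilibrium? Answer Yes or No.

A one-shot deviation gives 53 now, then 27 for 3 periods, then back to 34.
Gain from deviating: (53−34) today; loss: (34−27) in each of the next 3 periods.
No-deviation condition: (34−27)(δ+…+δ^3) ≥ 53−34, i.e. δ+…+δ^3 ≥ 19/7.
At δ = 1/5: δ+…+δ^3 = 0.2480 < 2.7143.
So cooperation is not sustainable.

No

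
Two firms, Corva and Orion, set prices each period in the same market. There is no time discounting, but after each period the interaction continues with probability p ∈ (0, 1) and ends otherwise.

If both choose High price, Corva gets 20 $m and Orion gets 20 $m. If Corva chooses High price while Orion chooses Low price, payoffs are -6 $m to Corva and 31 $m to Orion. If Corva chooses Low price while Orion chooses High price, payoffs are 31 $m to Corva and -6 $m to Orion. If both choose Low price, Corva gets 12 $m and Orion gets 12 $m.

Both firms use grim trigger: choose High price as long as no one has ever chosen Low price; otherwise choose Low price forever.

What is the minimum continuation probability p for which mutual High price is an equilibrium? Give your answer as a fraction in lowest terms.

11/19

Expected cooperation value is 20 + p·20 + p²·20 + … = 20/(1−p); deviation gives 31 + p·12/(1−p).
20 ≥ 31(1−p) + 12p ⇒ 19p ≥ 11 ⇒ p ≥ 11/19.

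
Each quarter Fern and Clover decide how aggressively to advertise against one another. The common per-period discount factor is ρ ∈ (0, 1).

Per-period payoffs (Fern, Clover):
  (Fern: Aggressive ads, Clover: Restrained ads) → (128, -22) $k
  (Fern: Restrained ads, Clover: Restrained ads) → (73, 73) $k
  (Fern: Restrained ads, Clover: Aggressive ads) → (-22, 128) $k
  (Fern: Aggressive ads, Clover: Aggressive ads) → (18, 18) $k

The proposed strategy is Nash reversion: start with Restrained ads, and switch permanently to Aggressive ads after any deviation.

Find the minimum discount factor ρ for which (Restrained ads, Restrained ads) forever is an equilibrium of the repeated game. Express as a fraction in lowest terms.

One-period gain from deviating is 128 − 73 = 55. The loss is 73 − 18 = 55 in every subsequent period, with present value 55·ρ/(1−ρ).
Deviation is unprofitable when 55·ρ/(1−ρ) ≥ 55, i.e. ρ/(1−ρ) ≥ 1.
Equivalently ρ ≥ 55/(55+55) = 1/2.

1/2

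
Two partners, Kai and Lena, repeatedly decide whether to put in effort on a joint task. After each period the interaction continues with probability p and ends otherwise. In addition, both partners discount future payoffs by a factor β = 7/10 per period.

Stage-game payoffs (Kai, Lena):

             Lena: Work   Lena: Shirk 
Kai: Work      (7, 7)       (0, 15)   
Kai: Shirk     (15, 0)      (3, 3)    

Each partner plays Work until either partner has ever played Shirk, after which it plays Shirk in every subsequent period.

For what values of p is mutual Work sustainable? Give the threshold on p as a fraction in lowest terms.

20/21

Expected continuation weight on next period's payoff is β·p = 7/10·p, which plays the role of the discount factor.
Cooperation requires 7/10·p ≥ (15−7)/(15−3) = 2/3, hence p ≥ 20/21.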